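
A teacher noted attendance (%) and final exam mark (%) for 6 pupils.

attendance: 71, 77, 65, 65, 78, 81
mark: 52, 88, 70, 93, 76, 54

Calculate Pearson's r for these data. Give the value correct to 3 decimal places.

n = 6, Σx = 437, Σy = 433, Σx² = 32065, Σy² = 32689, Σxy = 31365
nΣxy − ΣxΣy = 188190 − 189221 = -1031
nΣx² − (Σx)² = 192390 − 190969 = 1421; nΣy² − (Σy)² = 196134 − 187489 = 8645
r = -1031 / √(1421 × 8645) = -1031 / 3504.9315 ≈ -0.294

-0.294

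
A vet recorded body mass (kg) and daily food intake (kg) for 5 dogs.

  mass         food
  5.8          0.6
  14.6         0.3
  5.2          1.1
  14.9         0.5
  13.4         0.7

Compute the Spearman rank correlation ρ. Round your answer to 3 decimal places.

-0.800

Rank mass: 2, 4, 1, 5, 3
Rank food: 3, 1, 5, 2, 4
d = rank(mass) − rank(food): -1, 3, -4, 3, -1; Σd² = 36
ρ = 1 − 6Σd² / [n(n²−1)] = 1 − 6×36 / (5×24) = 1 − 216/120 ≈ -0.800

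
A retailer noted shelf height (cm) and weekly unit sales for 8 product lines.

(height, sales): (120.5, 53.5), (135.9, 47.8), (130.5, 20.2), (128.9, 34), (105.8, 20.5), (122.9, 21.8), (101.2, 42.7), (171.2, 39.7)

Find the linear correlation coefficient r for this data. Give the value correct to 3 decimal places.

n = 8, Σx = 1016.9, Σy = 280.2, Σx² = 132483.45, Σy² = 11006, Σxy = 35927.47
nΣxy − ΣxΣy = 287419.76 − 284935.38 = 2484.38
nΣx² − (Σx)² = 1059867.6 − 1034085.61 = 25781.99; nΣy² − (Σy)² = 88048 − 78512.04 = 9535.96
r = 2484.38 / √(25781.99 × 9535.96) = 2484.38 / 15679.7967 ≈ 0.158

0.158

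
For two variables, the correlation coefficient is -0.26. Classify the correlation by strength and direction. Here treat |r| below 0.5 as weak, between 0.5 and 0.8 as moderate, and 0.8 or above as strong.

r = -0.26 < 0 so the relationship is negative.
|r| = 0.26, which falls in the weak range.

weak negative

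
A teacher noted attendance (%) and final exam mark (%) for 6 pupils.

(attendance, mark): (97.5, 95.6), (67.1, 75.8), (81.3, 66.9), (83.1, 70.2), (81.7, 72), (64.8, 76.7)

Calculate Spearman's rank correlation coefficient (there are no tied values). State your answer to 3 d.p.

0.029

Rank attendance: 6, 2, 3, 5, 4, 1
Rank mark: 6, 4, 1, 2, 3, 5
d = rank(attendance) − rank(mark): 0, -2, 2, 3, 1, -4; Σd² = 34
ρ = 1 − 6Σd² / [n(n²−1)] = 1 − 6×34 / (6×35) = 1 − 204/210 ≈ 0.029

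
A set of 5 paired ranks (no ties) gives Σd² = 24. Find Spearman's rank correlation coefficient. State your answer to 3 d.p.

-0.200

ρ = 1 − 6Σd² / [n(n²−1)] = 1 − 6×24 / (5×24)
  = 1 − 144/120 = 1 − 1.2000 ≈ -0.200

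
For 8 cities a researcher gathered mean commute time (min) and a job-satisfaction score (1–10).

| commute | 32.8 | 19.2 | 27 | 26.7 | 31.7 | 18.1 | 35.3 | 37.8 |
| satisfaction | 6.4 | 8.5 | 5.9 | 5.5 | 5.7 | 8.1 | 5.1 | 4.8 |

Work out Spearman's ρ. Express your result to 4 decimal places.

Rank commute: 6, 2, 4, 3, 5, 1, 7, 8
Rank satisfaction: 6, 8, 5, 3, 4, 7, 2, 1
d = rank(commute) − rank(satisfaction): 0, -6, -1, 0, 1, -6, 5, 7; Σd² = 148
ρ = 1 − 6Σd² / [n(n²−1)] = 1 − 6×148 / (8×63) = 1 − 888/504 ≈ -0.7619

-0.7619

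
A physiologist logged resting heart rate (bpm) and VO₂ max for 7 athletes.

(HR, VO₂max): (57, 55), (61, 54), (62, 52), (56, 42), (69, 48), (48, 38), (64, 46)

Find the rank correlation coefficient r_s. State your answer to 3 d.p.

0.321

Rank HR: 3, 4, 5, 2, 7, 1, 6
Rank VO₂max: 7, 6, 5, 2, 4, 1, 3
d = rank(HR) − rank(VO₂max): -4, -2, 0, 0, 3, 0, 3; Σd² = 38
ρ = 1 − 6Σd² / [n(n²−1)] = 1 − 6×38 / (7×48) = 1 − 228/336 ≈ 0.321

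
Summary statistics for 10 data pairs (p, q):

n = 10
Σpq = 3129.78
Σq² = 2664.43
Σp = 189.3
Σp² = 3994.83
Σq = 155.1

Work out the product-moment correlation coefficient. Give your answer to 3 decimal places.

r = (nΣpq − ΣpΣq) / √[(nΣp² − (Σp)²)(nΣq² − (Σq)²)]
Numerator: 10×3129.78 − 189.3×155.1 = 1937.37
Denominator: √[(39948.3 − 35834.49)(26644.3 − 24056.01)] = √[4113.81 × 2588.29] = 3263.0865
r = 1937.37 / 3263.0865 ≈ 0.594

0.594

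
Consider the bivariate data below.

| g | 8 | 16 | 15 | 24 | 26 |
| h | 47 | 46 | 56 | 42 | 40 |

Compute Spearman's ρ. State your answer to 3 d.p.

-0.900

Rank g: 1, 3, 2, 4, 5
Rank h: 4, 3, 5, 2, 1
d = rank(g) − rank(h): -3, 0, -3, 2, 4; Σd² = 38
ρ = 1 − 6Σd² / [n(n²−1)] = 1 − 6×38 / (5×24) = 1 − 228/120 ≈ -0.900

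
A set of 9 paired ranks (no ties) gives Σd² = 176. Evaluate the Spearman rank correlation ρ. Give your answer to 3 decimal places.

-0.467

ρ = 1 − 6Σd² / [n(n²−1)] = 1 − 6×176 / (9×80)
  = 1 − 1056/720 = 1 − 1.4667 ≈ -0.467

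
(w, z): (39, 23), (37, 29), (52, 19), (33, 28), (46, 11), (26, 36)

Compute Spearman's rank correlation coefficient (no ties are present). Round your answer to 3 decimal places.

-0.886

Rank w: 4, 3, 6, 2, 5, 1
Rank z: 3, 5, 2, 4, 1, 6
d = rank(w) − rank(z): 1, -2, 4, -2, 4, -5; Σd² = 66
ρ = 1 − 6Σd² / [n(n²−1)] = 1 − 6×66 / (6×35) = 1 − 396/210 ≈ -0.886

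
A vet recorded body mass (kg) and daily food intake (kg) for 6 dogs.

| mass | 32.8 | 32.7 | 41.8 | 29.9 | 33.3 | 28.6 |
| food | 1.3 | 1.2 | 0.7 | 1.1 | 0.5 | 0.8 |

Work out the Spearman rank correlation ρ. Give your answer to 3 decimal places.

Rank mass: 4, 3, 6, 2, 5, 1
Rank food: 6, 5, 2, 4, 1, 3
d = rank(mass) − rank(food): -2, -2, 4, -2, 4, -2; Σd² = 48
ρ = 1 − 6Σd² / [n(n²−1)] = 1 − 6×48 / (6×35) = 1 − 288/210 ≈ -0.371

-0.371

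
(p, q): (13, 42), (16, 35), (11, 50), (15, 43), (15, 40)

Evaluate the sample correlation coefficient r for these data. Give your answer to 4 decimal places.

-0.8976

n = 5, Σp = 70, Σq = 210, Σp² = 996, Σq² = 8938, Σpq = 2901
nΣpq − ΣpΣq = 14505 − 14700 = -195
nΣp² − (Σp)² = 4980 − 4900 = 80; nΣq² − (Σq)² = 44690 − 44100 = 590
r = -195 / √(80 × 590) = -195 / 217.2556 ≈ -0.8976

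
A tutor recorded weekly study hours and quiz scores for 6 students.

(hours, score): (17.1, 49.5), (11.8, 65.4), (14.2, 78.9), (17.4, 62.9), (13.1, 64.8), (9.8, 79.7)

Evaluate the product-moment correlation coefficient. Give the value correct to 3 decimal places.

-0.678

n = 6, Σx = 83.4, Σy = 401.2, Σx² = 1203.7, Σy² = 27460.16, Σxy = 5462.95
nΣxy − ΣxΣy = 32777.7 − 33460.08 = -682.38
nΣx² − (Σx)² = 7222.2 − 6955.56 = 266.64; nΣy² − (Σy)² = 164760.96 − 160961.44 = 3799.52
r = -682.38 / √(266.64 × 3799.52) = -682.38 / 1006.5307 ≈ -0.678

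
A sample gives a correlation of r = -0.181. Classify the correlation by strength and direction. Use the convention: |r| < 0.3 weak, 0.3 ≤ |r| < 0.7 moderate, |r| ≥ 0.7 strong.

weak negative

r = -0.181 < 0 so the relationship is negative.
|r| = 0.181, which falls in the weak range.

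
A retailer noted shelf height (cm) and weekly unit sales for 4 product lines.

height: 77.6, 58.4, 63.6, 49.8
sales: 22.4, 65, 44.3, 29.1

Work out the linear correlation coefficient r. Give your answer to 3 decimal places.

-0.341

n = 4, Σx = 249.4, Σy = 160.8, Σx² = 15957.32, Σy² = 7536.06, Σxy = 9800.9
nΣxy − ΣxΣy = 39203.6 − 40103.52 = -899.92
nΣx² − (Σx)² = 63829.28 − 62200.36 = 1628.92; nΣy² − (Σy)² = 30144.24 − 25856.64 = 4287.6
r = -899.92 / √(1628.92 × 4287.6) = -899.92 / 2642.7556 ≈ -0.341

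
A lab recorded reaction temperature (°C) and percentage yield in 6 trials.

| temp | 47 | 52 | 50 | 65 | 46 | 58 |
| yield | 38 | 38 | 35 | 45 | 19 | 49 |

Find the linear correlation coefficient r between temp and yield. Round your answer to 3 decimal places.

n = 6, Σx = 318, Σy = 224, Σx² = 17118, Σy² = 8900, Σxy = 12153
nΣxy − ΣxΣy = 72918 − 71232 = 1686
nΣx² − (Σx)² = 102708 − 101124 = 1584; nΣy² − (Σy)² = 53400 − 50176 = 3224
r = 1686 / √(1584 × 3224) = 1686 / 2259.8265 ≈ 0.746

0.746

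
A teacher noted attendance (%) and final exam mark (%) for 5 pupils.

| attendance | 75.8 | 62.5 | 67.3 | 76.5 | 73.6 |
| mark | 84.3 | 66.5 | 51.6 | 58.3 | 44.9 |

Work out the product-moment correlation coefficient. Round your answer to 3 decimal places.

n = 5, Σx = 355.7, Σy = 305.6, Σx² = 25450.39, Σy² = 19606.2, Σxy = 21783.46
nΣxy − ΣxΣy = 108917.3 − 108701.92 = 215.38
nΣx² − (Σx)² = 127251.95 − 126522.49 = 729.46; nΣy² − (Σy)² = 98031 − 93391.36 = 4639.64
r = 215.38 / √(729.46 × 4639.64) = 215.38 / 1839.6825 ≈ 0.117

0.117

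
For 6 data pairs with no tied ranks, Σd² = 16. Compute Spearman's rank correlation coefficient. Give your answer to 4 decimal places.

0.5429

ρ = 1 − 6Σd² / [n(n²−1)] = 1 − 6×16 / (6×35)
  = 1 − 96/210 = 1 − 0.45714 ≈ 0.5429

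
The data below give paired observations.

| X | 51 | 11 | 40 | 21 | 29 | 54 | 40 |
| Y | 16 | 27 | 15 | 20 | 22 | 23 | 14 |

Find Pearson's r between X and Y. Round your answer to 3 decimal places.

-0.536

n = 7, ΣX = 246, ΣY = 137, ΣX² = 10120, ΣY² = 2819, ΣXY = 4573
nΣXY − ΣXΣY = 32011 − 33702 = -1691
nΣX² − (ΣX)² = 70840 − 60516 = 10324; nΣY² − (ΣY)² = 19733 − 18769 = 964
r = -1691 / √(10324 × 964) = -1691 / 3154.7323 ≈ -0.536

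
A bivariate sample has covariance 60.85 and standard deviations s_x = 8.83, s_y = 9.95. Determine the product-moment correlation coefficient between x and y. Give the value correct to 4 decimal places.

r = Cov(x,y) / (s_x · s_y) = 60.85 / (8.83 × 9.95)
  = 60.85 / 87.8585 ≈ 0.6926

0.6926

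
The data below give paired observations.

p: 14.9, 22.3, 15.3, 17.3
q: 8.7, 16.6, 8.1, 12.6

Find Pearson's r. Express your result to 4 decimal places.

n = 4, Σp = 69.8, Σq = 46, Σp² = 1252.68, Σq² = 575.62, Σpq = 841.72
nΣpq − ΣpΣq = 3366.88 − 3210.8 = 156.08
nΣp² − (Σp)² = 5010.72 − 4872.04 = 138.68; nΣq² − (Σq)² = 2302.48 − 2116 = 186.48
r = 156.08 / √(138.68 × 186.48) = 156.08 / 160.8137 ≈ 0.9706

0.9706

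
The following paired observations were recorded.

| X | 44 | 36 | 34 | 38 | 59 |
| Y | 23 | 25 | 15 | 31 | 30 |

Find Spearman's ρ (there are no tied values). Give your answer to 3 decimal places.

0.500

Rank X: 4, 2, 1, 3, 5
Rank Y: 2, 3, 1, 5, 4
d = rank(X) − rank(Y): 2, -1, 0, -2, 1; Σd² = 10
ρ = 1 − 6Σd² / [n(n²−1)] = 1 − 6×10 / (5×24) = 1 − 60/120 ≈ 0.500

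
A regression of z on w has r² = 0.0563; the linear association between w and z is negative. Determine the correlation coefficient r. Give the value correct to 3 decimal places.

-0.237

|r| = √0.0563 = 0.237
The association is negative, so r = −0.237.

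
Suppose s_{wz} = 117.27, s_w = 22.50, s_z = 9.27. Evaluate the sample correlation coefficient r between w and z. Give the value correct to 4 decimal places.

0.5622

r = Cov(w,z) / (s_w · s_z) = 117.27 / (22.50 × 9.27)
  = 117.27 / 208.5750 ≈ 0.5622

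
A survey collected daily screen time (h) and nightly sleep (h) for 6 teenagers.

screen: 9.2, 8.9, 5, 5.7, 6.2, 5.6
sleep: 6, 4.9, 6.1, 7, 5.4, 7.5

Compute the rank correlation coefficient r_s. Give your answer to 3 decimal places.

Rank screen: 6, 5, 1, 3, 4, 2
Rank sleep: 3, 1, 4, 5, 2, 6
d = rank(screen) − rank(sleep): 3, 4, -3, -2, 2, -4; Σd² = 58
ρ = 1 − 6Σd² / [n(n²−1)] = 1 − 6×58 / (6×35) = 1 − 348/210 ≈ -0.657

-0.657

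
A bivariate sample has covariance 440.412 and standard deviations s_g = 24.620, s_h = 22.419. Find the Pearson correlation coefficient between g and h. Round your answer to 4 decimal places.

0.7979

r = Cov(g,h) / (s_g · s_h) = 440.412 / (24.620 × 22.419)
  = 440.412 / 551.9558 ≈ 0.7979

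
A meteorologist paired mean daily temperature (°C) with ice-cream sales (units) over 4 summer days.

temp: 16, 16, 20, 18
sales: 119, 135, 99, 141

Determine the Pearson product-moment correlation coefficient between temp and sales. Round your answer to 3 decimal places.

-0.584

n = 4, Σx = 70, Σy = 494, Σx² = 1236, Σy² = 62068, Σxy = 8582
nΣxy − ΣxΣy = 34328 − 34580 = -252
nΣx² − (Σx)² = 4944 − 4900 = 44; nΣy² − (Σy)² = 248272 − 244036 = 4236
r = -252 / √(44 × 4236) = -252 / 431.7221 ≈ -0.584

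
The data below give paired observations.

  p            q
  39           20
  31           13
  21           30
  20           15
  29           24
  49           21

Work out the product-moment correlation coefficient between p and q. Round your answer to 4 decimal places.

-0.1072

n = 6, Σp = 189, Σq = 123, Σp² = 6565, Σq² = 2711, Σpq = 3838
nΣpq − ΣpΣq = 23028 − 23247 = -219
nΣp² − (Σp)² = 39390 − 35721 = 3669; nΣq² − (Σq)² = 16266 − 15129 = 1137
r = -219 / √(3669 × 1137) = -219 / 2042.4625 ≈ -0.1072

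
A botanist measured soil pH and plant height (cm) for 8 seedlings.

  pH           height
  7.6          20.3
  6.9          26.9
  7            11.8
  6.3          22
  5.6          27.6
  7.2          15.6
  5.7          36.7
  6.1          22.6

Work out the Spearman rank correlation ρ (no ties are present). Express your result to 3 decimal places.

Rank pH: 8, 5, 6, 4, 1, 7, 2, 3
Rank height: 3, 6, 1, 4, 7, 2, 8, 5
d = rank(pH) − rank(height): 5, -1, 5, 0, -6, 5, -6, -2; Σd² = 152
ρ = 1 − 6Σd² / [n(n²−1)] = 1 − 6×152 / (8×63) = 1 − 912/504 ≈ -0.810

-0.810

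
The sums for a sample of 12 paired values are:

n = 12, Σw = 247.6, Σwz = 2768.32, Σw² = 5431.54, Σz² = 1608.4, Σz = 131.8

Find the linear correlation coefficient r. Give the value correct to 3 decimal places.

r = (nΣwz − ΣwΣz) / √[(nΣw² − (Σw)²)(nΣz² − (Σz)²)]
Numerator: 12×2768.32 − 247.6×131.8 = 586.16
Denominator: √[(65178.48 − 61305.76)(19300.8 − 17371.24)] = √[3872.72 × 1929.56] = 2733.6140
r = 586.16 / 2733.6140 ≈ 0.214

0.214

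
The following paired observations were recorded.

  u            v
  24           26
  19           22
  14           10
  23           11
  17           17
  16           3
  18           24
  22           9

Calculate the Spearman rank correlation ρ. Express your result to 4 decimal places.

0.4762

Rank u: 8, 5, 1, 7, 3, 2, 4, 6
Rank v: 8, 6, 3, 4, 5, 1, 7, 2
d = rank(u) − rank(v): 0, -1, -2, 3, -2, 1, -3, 4; Σd² = 44
ρ = 1 − 6Σd² / [n(n²−1)] = 1 − 6×44 / (8×63) = 1 − 264/504 ≈ 0.4762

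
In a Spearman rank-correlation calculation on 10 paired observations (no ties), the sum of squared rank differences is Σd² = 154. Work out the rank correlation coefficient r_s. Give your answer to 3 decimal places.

0.067

ρ = 1 − 6Σd² / [n(n²−1)] = 1 − 6×154 / (10×99)
  = 1 − 924/990 = 1 − 0.9333 ≈ 0.067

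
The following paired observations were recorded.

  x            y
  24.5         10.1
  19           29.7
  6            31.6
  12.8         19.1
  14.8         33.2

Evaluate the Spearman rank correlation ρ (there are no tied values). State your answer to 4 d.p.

-0.5000

Rank x: 5, 4, 1, 2, 3
Rank y: 1, 3, 4, 2, 5
d = rank(x) − rank(y): 4, 1, -3, 0, -2; Σd² = 30
ρ = 1 − 6Σd² / [n(n²−1)] = 1 − 6×30 / (5×24) = 1 − 180/120 ≈ -0.5000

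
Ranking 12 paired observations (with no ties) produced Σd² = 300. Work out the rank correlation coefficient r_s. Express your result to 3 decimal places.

-0.049

ρ = 1 − 6Σd² / [n(n²−1)] = 1 − 6×300 / (12×143)
  = 1 − 1800/1716 = 1 − 1.0490 ≈ -0.049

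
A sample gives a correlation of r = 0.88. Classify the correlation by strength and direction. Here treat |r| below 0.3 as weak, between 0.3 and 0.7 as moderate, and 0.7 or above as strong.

strong positive

r = 0.88 > 0 so the relationship is positive.
|r| = 0.88, which falls in the strong range.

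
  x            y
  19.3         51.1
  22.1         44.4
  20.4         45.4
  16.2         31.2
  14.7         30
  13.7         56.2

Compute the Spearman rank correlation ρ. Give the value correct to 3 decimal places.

-0.086

Rank x: 4, 6, 5, 3, 2, 1
Rank y: 5, 3, 4, 2, 1, 6
d = rank(x) − rank(y): -1, 3, 1, 1, 1, -5; Σd² = 38
ρ = 1 − 6Σd² / [n(n²−1)] = 1 − 6×38 / (6×35) = 1 − 228/210 ≈ -0.086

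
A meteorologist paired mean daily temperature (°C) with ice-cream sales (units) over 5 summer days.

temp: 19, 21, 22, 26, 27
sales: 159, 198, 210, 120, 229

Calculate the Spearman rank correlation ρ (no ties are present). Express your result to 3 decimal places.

0.400

Rank temp: 1, 2, 3, 4, 5
Rank sales: 2, 3, 4, 1, 5
d = rank(temp) − rank(sales): -1, -1, -1, 3, 0; Σd² = 12
ρ = 1 − 6Σd² / [n(n²−1)] = 1 − 6×12 / (5×24) = 1 − 72/120 ≈ 0.400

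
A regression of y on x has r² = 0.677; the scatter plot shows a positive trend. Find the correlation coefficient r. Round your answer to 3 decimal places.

|r| = √0.677 = 0.823
The association is positive, so r = 0.823.

0.823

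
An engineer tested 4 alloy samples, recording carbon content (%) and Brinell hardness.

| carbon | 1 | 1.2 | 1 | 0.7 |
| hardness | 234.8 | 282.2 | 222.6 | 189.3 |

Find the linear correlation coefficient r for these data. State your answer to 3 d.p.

0.961

n = 4, Σx = 3.9, Σy = 928.9, Σx² = 3.93, Σy² = 220153.13, Σxy = 928.55
nΣxy − ΣxΣy = 3714.2 − 3622.71 = 91.49
nΣx² − (Σx)² = 15.72 − 15.21 = 0.51; nΣy² − (Σy)² = 880612.52 − 862855.21 = 17757.31
r = 91.49 / √(0.51 × 17757.31) = 91.49 / 95.1642 ≈ 0.961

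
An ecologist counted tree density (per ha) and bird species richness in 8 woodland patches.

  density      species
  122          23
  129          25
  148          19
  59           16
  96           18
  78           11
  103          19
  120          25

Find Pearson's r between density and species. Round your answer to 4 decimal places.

n = 8, Σx = 855, Σy = 156, Σx² = 97219, Σy² = 3202, Σxy = 17330
nΣxy − ΣxΣy = 138640 − 133380 = 5260
nΣx² − (Σx)² = 777752 − 731025 = 46727; nΣy² − (Σy)² = 25616 − 24336 = 1280
r = 5260 / √(46727 × 1280) = 5260 / 7733.7287 ≈ 0.6801

0.6801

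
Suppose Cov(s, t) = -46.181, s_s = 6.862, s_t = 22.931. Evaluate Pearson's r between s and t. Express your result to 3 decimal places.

r = Cov(s,t) / (s_s · s_t) = -46.181 / (6.862 × 22.931)
  = -46.181 / 157.3525 ≈ -0.293

-0.293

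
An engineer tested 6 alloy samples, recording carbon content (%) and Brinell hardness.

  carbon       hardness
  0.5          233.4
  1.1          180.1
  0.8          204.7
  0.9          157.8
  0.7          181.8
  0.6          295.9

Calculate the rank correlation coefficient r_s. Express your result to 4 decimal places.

Rank carbon: 1, 6, 4, 5, 3, 2
Rank hardness: 5, 2, 4, 1, 3, 6
d = rank(carbon) − rank(hardness): -4, 4, 0, 4, 0, -4; Σd² = 64
ρ = 1 − 6Σd² / [n(n²−1)] = 1 − 6×64 / (6×35) = 1 − 384/210 ≈ -0.8286

-0.8286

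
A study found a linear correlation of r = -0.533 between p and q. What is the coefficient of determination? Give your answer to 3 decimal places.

0.284

r² = (-0.533)² = 0.284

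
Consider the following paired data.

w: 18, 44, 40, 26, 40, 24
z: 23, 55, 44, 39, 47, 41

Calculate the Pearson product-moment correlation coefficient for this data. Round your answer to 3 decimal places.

0.888

n = 6, Σw = 192, Σz = 249, Σw² = 6712, Σz² = 10901, Σwz = 8472
nΣwz − ΣwΣz = 50832 − 47808 = 3024
nΣw² − (Σw)² = 40272 − 36864 = 3408; nΣz² − (Σz)² = 65406 − 62001 = 3405
r = 3024 / √(3408 × 3405) = 3024 / 3406.4997 ≈ 0.888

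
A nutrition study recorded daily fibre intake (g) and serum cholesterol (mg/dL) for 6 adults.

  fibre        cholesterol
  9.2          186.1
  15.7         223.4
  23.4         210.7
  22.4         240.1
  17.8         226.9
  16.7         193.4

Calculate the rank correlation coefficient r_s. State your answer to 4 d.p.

Rank fibre: 1, 2, 6, 5, 4, 3
Rank cholesterol: 1, 4, 3, 6, 5, 2
d = rank(fibre) − rank(cholesterol): 0, -2, 3, -1, -1, 1; Σd² = 16
ρ = 1 − 6Σd² / [n(n²−1)] = 1 − 6×16 / (6×35) = 1 − 96/210 ≈ 0.5429

0.5429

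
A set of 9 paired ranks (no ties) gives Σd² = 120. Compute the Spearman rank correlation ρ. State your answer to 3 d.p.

ρ = 1 − 6Σd² / [n(n²−1)] = 1 − 6×120 / (9×80)
  = 1 − 720/720 = 1 − 1.0000 ≈ 0.000

0.000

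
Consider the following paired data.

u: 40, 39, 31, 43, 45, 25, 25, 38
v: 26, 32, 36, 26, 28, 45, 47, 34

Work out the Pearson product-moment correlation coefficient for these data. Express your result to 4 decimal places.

n = 8, Σu = 286, Σv = 274, Σu² = 10650, Σv² = 9846, Σuv = 9374
nΣuv − ΣuΣv = 74992 − 78364 = -3372
nΣu² − (Σu)² = 85200 − 81796 = 3404; nΣv² − (Σv)² = 78768 − 75076 = 3692
r = -3372 / √(3404 × 3692) = -3372 / 3545.0766 ≈ -0.9512

-0.9512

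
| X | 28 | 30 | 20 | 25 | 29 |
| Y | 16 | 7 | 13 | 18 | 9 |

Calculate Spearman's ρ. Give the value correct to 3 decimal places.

-0.700

Rank X: 3, 5, 1, 2, 4
Rank Y: 4, 1, 3, 5, 2
d = rank(X) − rank(Y): -1, 4, -2, -3, 2; Σd² = 34
ρ = 1 − 6Σd² / [n(n²−1)] = 1 − 6×34 / (5×24) = 1 − 204/120 ≈ -0.700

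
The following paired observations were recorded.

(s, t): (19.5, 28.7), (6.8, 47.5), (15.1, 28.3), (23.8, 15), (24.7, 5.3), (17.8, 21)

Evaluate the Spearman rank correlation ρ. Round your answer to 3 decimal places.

-0.829

Rank s: 4, 1, 2, 5, 6, 3
Rank t: 5, 6, 4, 2, 1, 3
d = rank(s) − rank(t): -1, -5, -2, 3, 5, 0; Σd² = 64
ρ = 1 − 6Σd² / [n(n²−1)] = 1 − 6×64 / (6×35) = 1 − 384/210 ≈ -0.829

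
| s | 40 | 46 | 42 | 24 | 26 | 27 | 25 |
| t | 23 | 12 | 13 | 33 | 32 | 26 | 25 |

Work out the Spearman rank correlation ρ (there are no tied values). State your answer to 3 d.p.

-0.893

Rank s: 5, 7, 6, 1, 3, 4, 2
Rank t: 3, 1, 2, 7, 6, 5, 4
d = rank(s) − rank(t): 2, 6, 4, -6, -3, -1, -2; Σd² = 106
ρ = 1 − 6Σd² / [n(n²−1)] = 1 − 6×106 / (7×48) = 1 − 636/336 ≈ -0.893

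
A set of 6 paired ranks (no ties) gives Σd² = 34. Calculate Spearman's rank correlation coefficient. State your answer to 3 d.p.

0.029

ρ = 1 − 6Σd² / [n(n²−1)] = 1 − 6×34 / (6×35)
  = 1 − 204/210 = 1 − 0.9714 ≈ 0.029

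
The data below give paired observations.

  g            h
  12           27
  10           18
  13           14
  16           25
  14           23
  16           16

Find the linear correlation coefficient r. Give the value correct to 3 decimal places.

0.057

n = 6, Σg = 81, Σh = 123, Σg² = 1121, Σh² = 2659, Σgh = 1664
nΣgh − ΣgΣh = 9984 − 9963 = 21
nΣg² − (Σg)² = 6726 − 6561 = 165; nΣh² − (Σh)² = 15954 − 15129 = 825
r = 21 / √(165 × 825) = 21 / 368.9512 ≈ 0.057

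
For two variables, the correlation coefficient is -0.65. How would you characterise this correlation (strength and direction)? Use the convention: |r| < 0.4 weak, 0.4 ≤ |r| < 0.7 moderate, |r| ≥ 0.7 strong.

r = -0.65 < 0 so the relationship is negative.
|r| = 0.65, which falls in the moderate range.

moderate negative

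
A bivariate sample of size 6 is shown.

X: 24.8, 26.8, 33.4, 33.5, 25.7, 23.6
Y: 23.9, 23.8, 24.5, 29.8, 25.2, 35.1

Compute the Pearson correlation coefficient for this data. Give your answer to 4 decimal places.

n = 6, ΣX = 167.8, ΣY = 162.3, ΣX² = 4788.54, ΣY² = 4492.99, ΣXY = 4523.16
nΣXY − ΣXΣY = 27138.96 − 27233.94 = -94.98
nΣX² − (ΣX)² = 28731.24 − 28156.84 = 574.4; nΣY² − (ΣY)² = 26957.94 − 26341.29 = 616.65
r = -94.98 / √(574.4 × 616.65) = -94.98 / 595.1502 ≈ -0.1596

-0.1596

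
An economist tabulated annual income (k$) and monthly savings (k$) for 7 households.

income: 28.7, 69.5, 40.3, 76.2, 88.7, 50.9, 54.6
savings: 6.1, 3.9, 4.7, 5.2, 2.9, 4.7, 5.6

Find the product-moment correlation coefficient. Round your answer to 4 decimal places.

n = 7, Σx = 408.9, Σy = 33.1, Σx² = 26524.13, Σy² = 163.41, Σxy = 1833.99
nΣxy − ΣxΣy = 12837.93 − 13534.59 = -696.66
nΣx² − (Σx)² = 185668.91 − 167199.21 = 18469.7; nΣy² − (Σy)² = 1143.87 − 1095.61 = 48.26
r = -696.66 / √(18469.7 × 48.26) = -696.66 / 944.1121 ≈ -0.7379

-0.7379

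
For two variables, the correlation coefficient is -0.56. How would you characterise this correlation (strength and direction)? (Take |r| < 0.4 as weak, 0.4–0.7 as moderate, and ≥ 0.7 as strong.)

moderate negative

r = -0.56 < 0 so the relationship is negative.
|r| = 0.56, which falls in the moderate range.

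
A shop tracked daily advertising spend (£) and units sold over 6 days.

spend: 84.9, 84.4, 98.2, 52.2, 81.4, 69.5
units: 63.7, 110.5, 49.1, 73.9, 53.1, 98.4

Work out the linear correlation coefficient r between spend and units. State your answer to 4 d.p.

n = 6, Σx = 470.6, Σy = 448.7, Σx² = 38155.66, Σy² = 36642.13, Σxy = 34574.67
nΣxy − ΣxΣy = 207448.02 − 211158.22 = -3710.2
nΣx² − (Σx)² = 228933.96 − 221464.36 = 7469.6; nΣy² − (Σy)² = 219852.78 − 201331.69 = 18521.09
r = -3710.2 / √(7469.6 × 18521.09) = -3710.2 / 11762.0208 ≈ -0.3154

-0.3154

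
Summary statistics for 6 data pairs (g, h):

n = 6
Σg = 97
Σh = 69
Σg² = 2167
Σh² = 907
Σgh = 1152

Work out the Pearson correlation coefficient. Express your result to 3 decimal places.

0.140

r = (nΣgh − ΣgΣh) / √[(nΣg² − (Σg)²)(nΣh² − (Σh)²)]
Numerator: 6×1152 − 97×69 = 219
Denominator: √[(13002 − 9409)(5442 − 4761)] = √[3593 × 681] = 1564.2356
r = 219 / 1564.2356 ≈ 0.140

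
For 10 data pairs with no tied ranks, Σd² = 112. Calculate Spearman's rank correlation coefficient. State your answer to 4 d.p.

ρ = 1 − 6Σd² / [n(n²−1)] = 1 − 6×112 / (10×99)
  = 1 − 672/990 = 1 − 0.67879 ≈ 0.3212

0.3212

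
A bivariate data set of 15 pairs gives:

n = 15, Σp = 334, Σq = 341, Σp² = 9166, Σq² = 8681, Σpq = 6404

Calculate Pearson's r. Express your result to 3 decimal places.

-0.938

r = (nΣpq − ΣpΣq) / √[(nΣp² − (Σp)²)(nΣq² − (Σq)²)]
Numerator: 15×6404 − 334×341 = -17834
Denominator: √[(137490 − 111556)(130215 − 116281)] = √[25934 × 13934] = 19009.5859
r = -17834 / 19009.5859 ≈ -0.938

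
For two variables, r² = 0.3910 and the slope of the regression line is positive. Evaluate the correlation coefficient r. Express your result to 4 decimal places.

|r| = √0.3910 = 0.6253
The association is positive, so r = 0.6253.

0.6253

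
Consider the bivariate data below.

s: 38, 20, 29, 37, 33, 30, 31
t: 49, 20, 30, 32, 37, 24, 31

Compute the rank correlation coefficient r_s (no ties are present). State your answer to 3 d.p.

Rank s: 7, 1, 2, 6, 5, 3, 4
Rank t: 7, 1, 3, 5, 6, 2, 4
d = rank(s) − rank(t): 0, 0, -1, 1, -1, 1, 0; Σd² = 4
ρ = 1 − 6Σd² / [n(n²−1)] = 1 − 6×4 / (7×48) = 1 − 24/336 ≈ 0.929

0.929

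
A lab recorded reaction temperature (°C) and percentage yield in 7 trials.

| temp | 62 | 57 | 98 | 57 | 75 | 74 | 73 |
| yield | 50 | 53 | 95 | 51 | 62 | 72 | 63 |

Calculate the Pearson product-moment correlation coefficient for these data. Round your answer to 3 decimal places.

0.961

n = 7, Σx = 496, Σy = 446, Σx² = 36376, Σy² = 29932, Σxy = 32915
nΣxy − ΣxΣy = 230405 − 221216 = 9189
nΣx² − (Σx)² = 254632 − 246016 = 8616; nΣy² − (Σy)² = 209524 − 198916 = 10608
r = 9189 / √(8616 × 10608) = 9189 / 9560.2577 ≈ 0.961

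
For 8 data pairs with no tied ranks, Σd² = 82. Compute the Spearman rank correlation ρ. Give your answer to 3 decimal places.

0.024

ρ = 1 − 6Σd² / [n(n²−1)] = 1 − 6×82 / (8×63)
  = 1 − 492/504 = 1 − 0.9762 ≈ 0.024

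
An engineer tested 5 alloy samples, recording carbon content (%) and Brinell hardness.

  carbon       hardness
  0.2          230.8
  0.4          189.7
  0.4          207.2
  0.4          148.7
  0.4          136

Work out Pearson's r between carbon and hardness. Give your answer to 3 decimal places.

n = 5, Σx = 1.8, Σy = 912.4, Σx² = 0.68, Σy² = 172794.26, Σxy = 318.8
nΣxy − ΣxΣy = 1594 − 1642.32 = -48.32
nΣx² − (Σx)² = 3.4 − 3.24 = 0.16; nΣy² − (Σy)² = 863971.3 − 832473.76 = 31497.54
r = -48.32 / √(0.16 × 31497.54) = -48.32 / 70.9902 ≈ -0.681

-0.681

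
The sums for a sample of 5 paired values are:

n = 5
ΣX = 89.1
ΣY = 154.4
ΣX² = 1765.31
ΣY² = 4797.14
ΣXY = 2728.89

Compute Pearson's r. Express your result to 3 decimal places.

-0.312

r = (nΣXY − ΣXΣY) / √[(nΣX² − (ΣX)²)(nΣY² − (ΣY)²)]
Numerator: 5×2728.89 − 89.1×154.4 = -112.59
Denominator: √[(8826.55 − 7938.81)(23985.7 − 23839.36)] = √[887.74 × 146.34] = 360.4329
r = -112.59 / 360.4329 ≈ -0.312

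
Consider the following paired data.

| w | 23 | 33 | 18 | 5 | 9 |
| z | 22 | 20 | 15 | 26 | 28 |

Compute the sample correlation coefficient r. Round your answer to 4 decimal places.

n = 5, Σw = 88, Σz = 111, Σw² = 2048, Σz² = 2569, Σwz = 1818
nΣwz − ΣwΣz = 9090 − 9768 = -678
nΣw² − (Σw)² = 10240 − 7744 = 2496; nΣz² − (Σz)² = 12845 − 12321 = 524
r = -678 / √(2496 × 524) = -678 / 1143.6363 ≈ -0.5928

-0.5928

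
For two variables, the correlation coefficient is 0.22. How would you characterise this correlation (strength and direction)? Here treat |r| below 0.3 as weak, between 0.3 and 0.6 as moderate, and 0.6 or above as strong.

weak positive

r = 0.22 > 0 so the relationship is positive.
|r| = 0.22, which falls in the weak range.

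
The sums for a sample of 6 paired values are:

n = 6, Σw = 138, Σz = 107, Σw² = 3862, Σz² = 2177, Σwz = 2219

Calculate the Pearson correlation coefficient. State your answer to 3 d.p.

r = (nΣwz − ΣwΣz) / √[(nΣw² − (Σw)²)(nΣz² − (Σz)²)]
Numerator: 6×2219 − 138×107 = -1452
Denominator: √[(23172 − 19044)(13062 − 11449)] = √[4128 × 1613] = 2580.4000
r = -1452 / 2580.4000 ≈ -0.563

-0.563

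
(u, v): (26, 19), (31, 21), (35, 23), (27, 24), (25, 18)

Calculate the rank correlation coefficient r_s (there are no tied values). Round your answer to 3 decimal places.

Rank u: 2, 4, 5, 3, 1
Rank v: 2, 3, 4, 5, 1
d = rank(u) − rank(v): 0, 1, 1, -2, 0; Σd² = 6
ρ = 1 − 6Σd² / [n(n²−1)] = 1 − 6×6 / (5×24) = 1 − 36/120 ≈ 0.700

0.700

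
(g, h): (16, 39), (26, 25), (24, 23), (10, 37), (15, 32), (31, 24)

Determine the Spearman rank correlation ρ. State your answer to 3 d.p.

-0.657

Rank g: 3, 5, 4, 1, 2, 6
Rank h: 6, 3, 1, 5, 4, 2
d = rank(g) − rank(h): -3, 2, 3, -4, -2, 4; Σd² = 58
ρ = 1 − 6Σd² / [n(n²−1)] = 1 − 6×58 / (6×35) = 1 − 348/210 ≈ -0.657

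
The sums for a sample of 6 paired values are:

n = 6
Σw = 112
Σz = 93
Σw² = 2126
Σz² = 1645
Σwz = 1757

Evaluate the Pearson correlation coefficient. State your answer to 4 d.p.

r = (nΣwz − ΣwΣz) / √[(nΣw² − (Σw)²)(nΣz² − (Σz)²)]
Numerator: 6×1757 − 112×93 = 126
Denominator: √[(12756 − 12544)(9870 − 8649)] = √[212 × 1221] = 508.7750
r = 126 / 508.7750 ≈ 0.2477

0.2477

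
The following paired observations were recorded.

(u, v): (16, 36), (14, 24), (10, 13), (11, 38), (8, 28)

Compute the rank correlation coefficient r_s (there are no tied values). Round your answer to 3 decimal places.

Rank u: 5, 4, 2, 3, 1
Rank v: 4, 2, 1, 5, 3
d = rank(u) − rank(v): 1, 2, 1, -2, -2; Σd² = 14
ρ = 1 − 6Σd² / [n(n²−1)] = 1 − 6×14 / (5×24) = 1 − 84/120 ≈ 0.300

0.300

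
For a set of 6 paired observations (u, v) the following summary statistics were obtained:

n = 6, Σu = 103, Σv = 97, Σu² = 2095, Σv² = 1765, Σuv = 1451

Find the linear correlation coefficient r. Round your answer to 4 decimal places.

r = (nΣuv − ΣuΣv) / √[(nΣu² − (Σu)²)(nΣv² − (Σv)²)]
Numerator: 6×1451 − 103×97 = -1285
Denominator: √[(12570 − 10609)(10590 − 9409)] = √[1961 × 1181] = 1521.8216
r = -1285 / 1521.8216 ≈ -0.8444

-0.8444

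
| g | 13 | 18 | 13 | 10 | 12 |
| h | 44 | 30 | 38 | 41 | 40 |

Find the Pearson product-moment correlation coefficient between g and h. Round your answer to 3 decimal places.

-0.829

n = 5, Σg = 66, Σh = 193, Σg² = 906, Σh² = 7561, Σgh = 2496
nΣgh − ΣgΣh = 12480 − 12738 = -258
nΣg² − (Σg)² = 4530 − 4356 = 174; nΣh² − (Σh)² = 37805 − 37249 = 556
r = -258 / √(174 × 556) = -258 / 311.0370 ≈ -0.829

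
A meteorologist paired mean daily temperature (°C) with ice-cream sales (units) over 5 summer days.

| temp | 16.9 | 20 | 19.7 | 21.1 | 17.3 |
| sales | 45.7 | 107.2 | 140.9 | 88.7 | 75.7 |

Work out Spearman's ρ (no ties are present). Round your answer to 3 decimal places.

Rank temp: 1, 4, 3, 5, 2
Rank sales: 1, 4, 5, 3, 2
d = rank(temp) − rank(sales): 0, 0, -2, 2, 0; Σd² = 8
ρ = 1 − 6Σd² / [n(n²−1)] = 1 − 6×8 / (5×24) = 1 − 48/120 ≈ 0.600

0.600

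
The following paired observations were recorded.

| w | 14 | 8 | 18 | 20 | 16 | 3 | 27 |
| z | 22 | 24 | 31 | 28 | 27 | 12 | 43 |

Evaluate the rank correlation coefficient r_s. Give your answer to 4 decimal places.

0.9286

Rank w: 3, 2, 5, 6, 4, 1, 7
Rank z: 2, 3, 6, 5, 4, 1, 7
d = rank(w) − rank(z): 1, -1, -1, 1, 0, 0, 0; Σd² = 4
ρ = 1 − 6Σd² / [n(n²−1)] = 1 − 6×4 / (7×48) = 1 − 24/336 ≈ 0.9286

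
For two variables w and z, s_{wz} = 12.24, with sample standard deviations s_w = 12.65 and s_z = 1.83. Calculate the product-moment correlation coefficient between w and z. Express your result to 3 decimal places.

r = Cov(w,z) / (s_w · s_z) = 12.24 / (12.65 × 1.83)
  = 12.24 / 23.1495 ≈ 0.529

0.529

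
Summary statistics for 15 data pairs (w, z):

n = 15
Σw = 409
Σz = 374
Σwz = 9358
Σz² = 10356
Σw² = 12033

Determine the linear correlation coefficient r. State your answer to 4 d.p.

-0.8812

r = (nΣwz − ΣwΣz) / √[(nΣw² − (Σw)²)(nΣz² − (Σz)²)]
Numerator: 15×9358 − 409×374 = -12596
Denominator: √[(180495 − 167281)(155340 − 139876)] = √[13214 × 15464] = 14294.7996
r = -12596 / 14294.7996 ≈ -0.8812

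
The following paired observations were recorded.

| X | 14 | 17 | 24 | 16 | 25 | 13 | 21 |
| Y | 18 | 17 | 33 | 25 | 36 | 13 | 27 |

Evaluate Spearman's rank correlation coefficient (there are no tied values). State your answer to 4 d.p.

Rank X: 2, 4, 6, 3, 7, 1, 5
Rank Y: 3, 2, 6, 4, 7, 1, 5
d = rank(X) − rank(Y): -1, 2, 0, -1, 0, 0, 0; Σd² = 6
ρ = 1 − 6Σd² / [n(n²−1)] = 1 − 6×6 / (7×48) = 1 − 36/336 ≈ 0.8929

0.8929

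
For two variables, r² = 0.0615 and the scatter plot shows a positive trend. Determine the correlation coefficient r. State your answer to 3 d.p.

|r| = √0.0615 = 0.248
The association is positive, so r = 0.248.

0.248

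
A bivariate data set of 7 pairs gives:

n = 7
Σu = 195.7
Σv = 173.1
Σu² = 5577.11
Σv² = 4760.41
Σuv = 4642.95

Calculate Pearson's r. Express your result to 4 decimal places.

r = (nΣuv − ΣuΣv) / √[(nΣu² − (Σu)²)(nΣv² − (Σv)²)]
Numerator: 7×4642.95 − 195.7×173.1 = -1375.02
Denominator: √[(39039.77 − 38298.49)(33322.87 − 29963.61)] = √[741.28 × 3359.26] = 1578.0216
r = -1375.02 / 1578.0216 ≈ -0.8714

-0.8714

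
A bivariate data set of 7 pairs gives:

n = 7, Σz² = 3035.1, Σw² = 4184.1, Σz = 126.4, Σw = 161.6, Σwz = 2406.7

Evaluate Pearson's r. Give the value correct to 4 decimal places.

r = (nΣwz − ΣwΣz) / √[(nΣw² − (Σw)²)(nΣz² − (Σz)²)]
Numerator: 7×2406.7 − 161.6×126.4 = -3579.34
Denominator: √[(29288.7 − 26114.56)(21245.7 − 15976.96)] = √[3174.14 × 5268.74] = 4089.4643
r = -3579.34 / 4089.4643 ≈ -0.8753

-0.8753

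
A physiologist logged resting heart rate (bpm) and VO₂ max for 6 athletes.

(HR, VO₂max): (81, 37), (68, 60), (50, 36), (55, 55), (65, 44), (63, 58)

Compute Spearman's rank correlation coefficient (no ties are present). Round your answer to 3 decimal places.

0.257

Rank HR: 6, 5, 1, 2, 4, 3
Rank VO₂max: 2, 6, 1, 4, 3, 5
d = rank(HR) − rank(VO₂max): 4, -1, 0, -2, 1, -2; Σd² = 26
ρ = 1 − 6Σd² / [n(n²−1)] = 1 − 6×26 / (6×35) = 1 − 156/210 ≈ 0.257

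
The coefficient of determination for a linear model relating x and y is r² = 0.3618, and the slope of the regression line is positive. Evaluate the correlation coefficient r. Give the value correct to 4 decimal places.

0.6015

|r| = √0.3618 = 0.6015
The association is positive, so r = 0.6015.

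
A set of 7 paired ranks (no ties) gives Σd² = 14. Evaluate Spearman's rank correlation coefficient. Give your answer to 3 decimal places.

0.750

ρ = 1 − 6Σd² / [n(n²−1)] = 1 − 6×14 / (7×48)
  = 1 − 84/336 = 1 − 0.2500 ≈ 0.750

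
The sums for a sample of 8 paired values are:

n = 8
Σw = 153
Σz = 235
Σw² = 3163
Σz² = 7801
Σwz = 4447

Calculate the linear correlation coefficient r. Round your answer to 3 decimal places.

r = (nΣwz − ΣwΣz) / √[(nΣw² − (Σw)²)(nΣz² − (Σz)²)]
Numerator: 8×4447 − 153×235 = -379
Denominator: √[(25304 − 23409)(62408 − 55225)] = √[1895 × 7183] = 3689.4153
r = -379 / 3689.4153 ≈ -0.103

-0.103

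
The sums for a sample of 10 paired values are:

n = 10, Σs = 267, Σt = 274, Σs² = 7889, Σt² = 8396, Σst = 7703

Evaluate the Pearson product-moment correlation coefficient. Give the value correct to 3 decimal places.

0.471

r = (nΣst − ΣsΣt) / √[(nΣs² − (Σs)²)(nΣt² − (Σt)²)]
Numerator: 10×7703 − 267×274 = 3872
Denominator: √[(78890 − 71289)(83960 − 75076)] = √[7601 × 8884] = 8217.4986
r = 3872 / 8217.4986 ≈ 0.471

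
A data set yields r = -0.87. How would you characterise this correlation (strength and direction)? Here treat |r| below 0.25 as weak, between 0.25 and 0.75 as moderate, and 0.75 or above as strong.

r = -0.87 < 0 so the relationship is negative.
|r| = 0.87, which falls in the strong range.

strong negative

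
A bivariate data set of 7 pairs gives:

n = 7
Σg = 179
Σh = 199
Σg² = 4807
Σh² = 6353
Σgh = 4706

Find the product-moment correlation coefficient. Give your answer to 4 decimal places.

r = (nΣgh − ΣgΣh) / √[(nΣg² − (Σg)²)(nΣh² − (Σh)²)]
Numerator: 7×4706 − 179×199 = -2679
Denominator: √[(33649 − 32041)(44471 − 39601)] = √[1608 × 4870] = 2798.3852
r = -2679 / 2798.3852 ≈ -0.9573

-0.9573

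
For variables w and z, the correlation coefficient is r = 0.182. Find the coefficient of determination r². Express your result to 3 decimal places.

0.033

r² = (0.182)² = 0.033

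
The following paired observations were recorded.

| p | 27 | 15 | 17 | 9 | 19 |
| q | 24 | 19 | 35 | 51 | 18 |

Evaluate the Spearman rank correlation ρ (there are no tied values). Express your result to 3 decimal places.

Rank p: 5, 2, 3, 1, 4
Rank q: 3, 2, 4, 5, 1
d = rank(p) − rank(q): 2, 0, -1, -4, 3; Σd² = 30
ρ = 1 − 6Σd² / [n(n²−1)] = 1 − 6×30 / (5×24) = 1 − 180/120 ≈ -0.500

-0.500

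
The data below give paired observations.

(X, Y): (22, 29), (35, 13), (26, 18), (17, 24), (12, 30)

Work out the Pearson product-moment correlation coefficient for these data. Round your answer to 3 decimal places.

-0.880

n = 5, ΣX = 112, ΣY = 114, ΣX² = 2818, ΣY² = 2810, ΣXY = 2329
nΣXY − ΣXΣY = 11645 − 12768 = -1123
nΣX² − (ΣX)² = 14090 − 12544 = 1546; nΣY² − (ΣY)² = 14050 − 12996 = 1054
r = -1123 / √(1546 × 1054) = -1123 / 1276.5124 ≈ -0.880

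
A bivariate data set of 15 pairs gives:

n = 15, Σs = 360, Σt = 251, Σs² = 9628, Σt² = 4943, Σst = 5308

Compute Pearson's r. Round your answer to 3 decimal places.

r = (nΣst − ΣsΣt) / √[(nΣs² − (Σs)²)(nΣt² − (Σt)²)]
Numerator: 15×5308 − 360×251 = -10740
Denominator: √[(144420 − 129600)(74145 − 63001)] = √[14820 × 11144] = 12851.2287
r = -10740 / 12851.2287 ≈ -0.836

-0.836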